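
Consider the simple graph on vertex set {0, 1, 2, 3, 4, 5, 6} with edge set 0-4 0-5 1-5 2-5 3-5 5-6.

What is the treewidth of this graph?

1

A width-1 tree decomposition is:
Bags: B1 = {2, 5}  B2 = {5, 6}  B3 = {0, 5}  B4 = {0, 4}  B5 = {1, 5}  B6 = {3, 5}
Tree: B1–B2, B2–B3, B3–B4, B2–B5, B3–B6
The largest bag has 2 vertices, giving width 1; this decomposition certifies tw(G) ≤ 1. Any graph with an edge has treewidth ≥ 1, and G has the edge 2–5. Therefore the treewidth is 1.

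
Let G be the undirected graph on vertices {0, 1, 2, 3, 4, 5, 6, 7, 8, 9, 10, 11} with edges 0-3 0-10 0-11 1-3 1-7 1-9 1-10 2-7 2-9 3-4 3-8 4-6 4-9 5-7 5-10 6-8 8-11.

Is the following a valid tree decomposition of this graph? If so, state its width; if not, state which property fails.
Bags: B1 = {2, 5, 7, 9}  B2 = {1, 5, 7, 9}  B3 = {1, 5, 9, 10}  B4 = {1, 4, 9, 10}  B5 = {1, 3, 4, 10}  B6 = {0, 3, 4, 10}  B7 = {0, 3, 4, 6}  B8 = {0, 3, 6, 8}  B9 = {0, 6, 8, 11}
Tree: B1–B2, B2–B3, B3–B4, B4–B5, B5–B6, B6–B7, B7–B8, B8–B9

Checking the three conditions: (i) the bags cover all of {0, 1, 2, 3, 4, 5, 6, 7, 8, 9, 10, 11}; (ii) for each edge, some bag contains both endpoints; (iii) the bags containing any fixed vertex form a subtree. All hold, so the decomposition is valid with width 4 − 1 = 3.

Yes; width 3.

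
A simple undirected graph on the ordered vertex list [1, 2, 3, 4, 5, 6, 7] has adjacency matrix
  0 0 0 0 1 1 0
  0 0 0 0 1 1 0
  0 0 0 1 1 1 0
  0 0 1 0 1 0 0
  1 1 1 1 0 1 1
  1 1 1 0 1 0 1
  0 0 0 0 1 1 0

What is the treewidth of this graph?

A width-2 tree decomposition is:
Bags: B1 = {3, 5, 6}  B2 = {1, 5, 6}  B3 = {3, 4, 5}  B4 = {5, 6, 7}  B5 = {2, 5, 6}
Tree: B1–B2, B1–B3, B2–B4, B2–B5
The largest bag has 3 vertices, giving width 2; this decomposition certifies tw(G) ≤ 2. On the other hand G contains the 3-clique {3, 4, 5}. A clique must lie in a single bag of any decomposition, so no decomposition can have width below 2. Therefore the treewidth is 2.

2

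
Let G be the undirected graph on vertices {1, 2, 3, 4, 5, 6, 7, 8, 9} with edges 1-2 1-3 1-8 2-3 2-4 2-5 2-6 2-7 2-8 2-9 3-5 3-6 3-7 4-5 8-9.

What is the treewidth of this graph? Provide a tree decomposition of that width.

Treewidth 2.
One such decomposition:
Bags: B1 = {1, 2, 3}  B2 = {2, 3, 6}  B3 = {1, 2, 8}  B4 = {2, 3, 7}  B5 = {2, 3, 5}  B6 = {2, 4, 5}  B7 = {2, 8, 9}
Tree: B1–B2, B1–B3, B1–B4, B4–B5, B5–B6, B3–B7

Each bag holds 3 vertices, so the decomposition has width 2, which upper-bounds the treewidth. On the other hand G contains the 3-clique {1, 2, 8}. A clique must lie in a single bag of any decomposition, so no decomposition can have width below 2. Therefore the treewidth is 2.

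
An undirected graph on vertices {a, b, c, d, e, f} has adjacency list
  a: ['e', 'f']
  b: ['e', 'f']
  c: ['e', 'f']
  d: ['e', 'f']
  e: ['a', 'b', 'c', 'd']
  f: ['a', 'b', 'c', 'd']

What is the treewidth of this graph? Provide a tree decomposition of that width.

Treewidth 2.
One optimal decomposition is:
Bags: B1 = {c, e, f}  B2 = {d, e, f}  B3 = {b, e, f}  B4 = {a, e, f}
Tree: B1–B2, B2–B3, B3–B4

Each bag holds 3 vertices, so the decomposition has width 2, which upper-bounds the treewidth. The edges c–f–d–e–c form a cycle, so G is not a tree and its treewidth is at least 2. Combining the bounds, tw(G) = 2.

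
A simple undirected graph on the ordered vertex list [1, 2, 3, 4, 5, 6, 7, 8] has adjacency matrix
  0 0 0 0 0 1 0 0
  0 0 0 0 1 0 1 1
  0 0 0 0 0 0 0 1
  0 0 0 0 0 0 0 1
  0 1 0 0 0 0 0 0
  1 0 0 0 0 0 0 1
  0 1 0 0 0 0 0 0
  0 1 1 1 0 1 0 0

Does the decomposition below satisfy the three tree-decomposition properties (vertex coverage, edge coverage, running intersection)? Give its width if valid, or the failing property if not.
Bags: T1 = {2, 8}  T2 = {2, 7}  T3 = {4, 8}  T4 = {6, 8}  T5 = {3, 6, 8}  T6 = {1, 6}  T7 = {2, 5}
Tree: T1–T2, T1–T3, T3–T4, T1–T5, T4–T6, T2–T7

No — bags containing vertex 6 are not connected in the tree.

A tree decomposition must satisfy three properties: every vertex lies in some bag; for every edge, both endpoints lie together in some bag; and for every vertex, the bags containing it form a connected subtree. Here bags containing vertex 6 are not connected in the tree, so the decomposition is invalid.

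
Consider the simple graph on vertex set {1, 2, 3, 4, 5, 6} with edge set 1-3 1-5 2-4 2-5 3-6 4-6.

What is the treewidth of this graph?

2

A width-2 tree decomposition is:
Bags: B1 = {2, 4, 6}  B2 = {2, 5, 6}  B3 = {1, 5, 6}  B4 = {1, 3, 6}
Tree: B1–B2, B2–B3, B3–B4
Each bag holds 3 vertices, so the decomposition has width 2, which upper-bounds the treewidth. The edges 6–4–2–5–1–3–6 form a cycle, so G is not a tree and its treewidth is at least 2. Hence tw(G) = 2 exactly.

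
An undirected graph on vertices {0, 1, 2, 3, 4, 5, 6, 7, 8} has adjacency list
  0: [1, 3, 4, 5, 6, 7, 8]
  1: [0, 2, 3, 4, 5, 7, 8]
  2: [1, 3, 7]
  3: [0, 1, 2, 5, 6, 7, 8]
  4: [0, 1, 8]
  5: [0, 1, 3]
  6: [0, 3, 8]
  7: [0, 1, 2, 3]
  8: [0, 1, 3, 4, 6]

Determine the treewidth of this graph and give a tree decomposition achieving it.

Each bag holds 4 vertices, so the decomposition has width 3, which upper-bounds the treewidth. On the other hand G contains the 4-clique {0, 1, 3, 8}. A clique must lie in a single bag of any decomposition, so no decomposition can have width below 3. Combining the bounds, tw(G) = 3.

Treewidth 3.
One such decomposition:
Bags: B1 = {0, 1, 3, 8}  B2 = {0, 1, 3, 5}  B3 = {0, 1, 3, 7}  B4 = {0, 3, 6, 8}  B5 = {1, 2, 3, 7}  B6 = {0, 1, 4, 8}
Tree: B1–B2, B1–B3, B1–B4, B3–B5, B1–B6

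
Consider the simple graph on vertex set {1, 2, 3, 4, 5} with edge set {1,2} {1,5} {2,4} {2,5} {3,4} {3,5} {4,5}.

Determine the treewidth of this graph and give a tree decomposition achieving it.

Treewidth 2.
One optimal decomposition is:
Bags: B1 = {3, 4, 5}  B2 = {2, 4, 5}  B3 = {1, 2, 5}
Tree: B1–B2, B2–B3

Each bag holds 3 vertices, so the decomposition has width 2, which upper-bounds the treewidth. On the other hand G contains the 3-clique {1, 2, 5}. A clique must lie in a single bag of any decomposition, so no decomposition can have width below 2. The upper and lower bounds meet at 2, so that is the treewidth.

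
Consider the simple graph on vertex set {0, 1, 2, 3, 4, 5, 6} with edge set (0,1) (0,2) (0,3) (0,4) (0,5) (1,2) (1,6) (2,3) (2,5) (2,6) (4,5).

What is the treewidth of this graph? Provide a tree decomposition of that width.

Treewidth 2.
One such decomposition:
Bags: B1 = {0, 2, 5}  B2 = {0, 1, 2}  B3 = {1, 2, 6}  B4 = {0, 4, 5}  B5 = {0, 2, 3}
Tree: B1–B2, B2–B3, B1–B4, B2–B5

Each bag holds 3 vertices, so the decomposition has width 2, which upper-bounds the treewidth. On the other hand G contains the 3-clique {0, 1, 2}. A clique must lie in a single bag of any decomposition, so no decomposition can have width below 2. The upper and lower bounds meet at 2, so that is the treewidth.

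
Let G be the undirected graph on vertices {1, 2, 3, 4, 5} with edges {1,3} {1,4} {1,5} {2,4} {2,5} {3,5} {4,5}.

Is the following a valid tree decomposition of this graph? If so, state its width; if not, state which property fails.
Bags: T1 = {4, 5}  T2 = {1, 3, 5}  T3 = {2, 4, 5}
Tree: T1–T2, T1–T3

No — edge (1,4) lies in no bag.

A tree decomposition must satisfy three properties: every vertex lies in some bag; for every edge, both endpoints lie together in some bag; and for every vertex, the bags containing it form a connected subtree. Here edge (1,4) lies in no bag, so the decomposition is invalid.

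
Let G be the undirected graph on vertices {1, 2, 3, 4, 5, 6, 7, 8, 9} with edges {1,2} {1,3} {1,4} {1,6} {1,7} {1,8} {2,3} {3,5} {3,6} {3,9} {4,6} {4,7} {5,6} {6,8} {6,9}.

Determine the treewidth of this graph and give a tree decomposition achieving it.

Every bag has size at most 3, so the width is 3 − 1 = 2 and tw(G) ≤ 2. For the lower bound, the 3 vertices {1, 2, 3} are pairwise adjacent, and any tree decomposition puts a clique entirely inside one bag — forcing width ≥ 2. Combining the bounds, tw(G) = 2.

Treewidth 2.
One such decomposition:
Bags: B1 = {1, 3, 6}  B2 = {1, 4, 6}  B3 = {3, 5, 6}  B4 = {1, 6, 8}  B5 = {1, 2, 3}  B6 = {3, 6, 9}  B7 = {1, 4, 7}
Tree: B1–B2, B1–B3, B2–B4, B1–B5, B3–B6, B2–B7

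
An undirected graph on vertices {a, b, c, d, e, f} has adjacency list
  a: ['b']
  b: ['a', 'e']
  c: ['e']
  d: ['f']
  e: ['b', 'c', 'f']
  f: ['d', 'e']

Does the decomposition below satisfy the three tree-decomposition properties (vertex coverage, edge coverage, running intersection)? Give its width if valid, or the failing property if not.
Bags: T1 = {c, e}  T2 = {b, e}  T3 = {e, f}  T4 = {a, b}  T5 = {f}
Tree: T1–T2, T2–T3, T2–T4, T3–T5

No — vertex d appears in no bag.

A tree decomposition must satisfy three properties: every vertex lies in some bag; for every edge, both endpoints lie together in some bag; and for every vertex, the bags containing it form a connected subtree. Here vertex d appears in no bag, so the decomposition is invalid.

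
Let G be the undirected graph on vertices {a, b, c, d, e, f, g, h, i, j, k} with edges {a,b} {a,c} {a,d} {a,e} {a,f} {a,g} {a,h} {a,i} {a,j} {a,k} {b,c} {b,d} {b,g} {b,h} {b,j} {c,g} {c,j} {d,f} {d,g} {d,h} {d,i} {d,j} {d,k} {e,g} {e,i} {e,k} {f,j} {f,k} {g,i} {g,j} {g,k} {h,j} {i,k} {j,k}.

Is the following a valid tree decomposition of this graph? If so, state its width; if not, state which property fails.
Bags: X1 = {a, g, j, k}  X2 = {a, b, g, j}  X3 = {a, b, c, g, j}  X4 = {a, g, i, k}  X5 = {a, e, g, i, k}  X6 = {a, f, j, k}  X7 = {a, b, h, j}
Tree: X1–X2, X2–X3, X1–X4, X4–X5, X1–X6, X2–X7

No — vertex d appears in no bag.

A tree decomposition must satisfy three properties: every vertex lies in some bag; for every edge, both endpoints lie together in some bag; and for every vertex, the bags containing it form a connected subtree. Here vertex d appears in no bag, so the decomposition is invalid.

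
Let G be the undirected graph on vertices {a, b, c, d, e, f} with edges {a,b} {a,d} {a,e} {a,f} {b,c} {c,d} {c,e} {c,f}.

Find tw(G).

2

A width-2 tree decomposition is:
Bags: B1 = {a, c, d}  B2 = {a, c, e}  B3 = {a, c, f}  B4 = {a, b, c}
Tree: B1–B2, B2–B3, B3–B4
The largest bag has 3 vertices, giving width 2; this decomposition certifies tw(G) ≤ 2. The edges c–d–a–e–c form a cycle, so G is not a tree and its treewidth is at least 2. Hence tw(G) = 2 exactly.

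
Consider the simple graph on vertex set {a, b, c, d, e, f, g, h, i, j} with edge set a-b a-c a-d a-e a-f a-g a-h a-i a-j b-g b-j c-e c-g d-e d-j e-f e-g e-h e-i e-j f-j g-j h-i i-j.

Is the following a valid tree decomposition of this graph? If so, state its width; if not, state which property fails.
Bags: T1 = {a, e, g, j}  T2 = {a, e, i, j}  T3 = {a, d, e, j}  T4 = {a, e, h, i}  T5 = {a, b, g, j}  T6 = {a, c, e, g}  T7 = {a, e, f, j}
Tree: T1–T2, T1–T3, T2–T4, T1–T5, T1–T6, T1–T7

Yes; width 3.

Checking the three conditions: (i) the bags cover all of {a, b, c, d, e, f, g, h, i, j}; (ii) for each edge, some bag contains both endpoints; (iii) the bags containing any fixed vertex form a subtree. All hold, so the decomposition is valid with width 4 − 1 = 3.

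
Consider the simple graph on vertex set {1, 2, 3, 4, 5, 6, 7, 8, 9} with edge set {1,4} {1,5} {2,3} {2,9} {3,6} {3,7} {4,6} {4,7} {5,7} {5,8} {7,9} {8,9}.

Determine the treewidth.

A width-3 tree decomposition is:
Bags: B1 = {2, 3, 4, 6}  B2 = {2, 3, 4, 7}  B3 = {2, 4, 7, 9}  B4 = {1, 4, 7, 9}  B5 = {1, 5, 7, 9}  B6 = {1, 5, 8, 9}
Tree: B1–B2, B2–B3, B3–B4, B4–B5, B5–B6
The largest bag has 4 vertices, giving width 3; this decomposition certifies tw(G) ≤ 3. For the lower bound: the 4 vertex sets {2,3,6}, {4}, {7}, {1,5,8,9} are disjoint, each induces a connected subgraph, and every pair is joined by at least one edge of G. Contracting each set to a single vertex therefore yields K_{4} as a minor, and since treewidth is minor-monotone, tw(G) ≥ tw(K_{4}) = 3. Hence tw(G) = 3 exactly.

3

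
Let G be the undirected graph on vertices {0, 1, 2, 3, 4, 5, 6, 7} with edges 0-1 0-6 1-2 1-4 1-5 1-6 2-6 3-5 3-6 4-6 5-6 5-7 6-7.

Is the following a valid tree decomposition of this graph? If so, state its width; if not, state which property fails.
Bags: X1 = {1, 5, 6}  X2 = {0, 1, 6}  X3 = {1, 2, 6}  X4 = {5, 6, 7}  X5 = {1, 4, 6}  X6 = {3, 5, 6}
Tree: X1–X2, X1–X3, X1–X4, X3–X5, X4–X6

Yes; width 2.

Vertex coverage: the bags together contain {0, 1, 2, 3, 4, 5, 6, 7}, the full vertex set. Edge coverage: each edge of G has both endpoints in at least one bag. Running intersection: for every vertex, the bags containing it form a connected subtree. All three properties hold, so this is a valid tree decomposition of width max|bag| − 1 = 2, and hence tw(G) ≤ 2.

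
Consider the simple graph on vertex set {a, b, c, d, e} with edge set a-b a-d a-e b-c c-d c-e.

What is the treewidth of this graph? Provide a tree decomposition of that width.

Each bag holds 3 vertices, so the decomposition has width 2, which upper-bounds the treewidth. Since a–e–c–d–a is a cycle in G, G is not acyclic. Forests are exactly the graphs of treewidth ≤ 1, so tw(G) ≥ 2. The upper and lower bounds meet at 2, so that is the treewidth.

Treewidth 2.
One such decomposition:
Bags: B1 = {a, c, e}  B2 = {a, c, d}  B3 = {a, b, c}
Tree: B1–B2, B2–B3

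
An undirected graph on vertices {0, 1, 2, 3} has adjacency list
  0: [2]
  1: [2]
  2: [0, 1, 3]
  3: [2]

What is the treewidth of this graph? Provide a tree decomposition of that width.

Every bag has size at most 2, so the width is 2 − 1 = 1 and tw(G) ≤ 1. G has an edge, so its treewidth is at least 1. Therefore the treewidth is 1.

Treewidth 1.
Bags: B1 = {2, 3}  B2 = {0, 2}  B3 = {1, 2}
Tree: B1–B2, B2–B3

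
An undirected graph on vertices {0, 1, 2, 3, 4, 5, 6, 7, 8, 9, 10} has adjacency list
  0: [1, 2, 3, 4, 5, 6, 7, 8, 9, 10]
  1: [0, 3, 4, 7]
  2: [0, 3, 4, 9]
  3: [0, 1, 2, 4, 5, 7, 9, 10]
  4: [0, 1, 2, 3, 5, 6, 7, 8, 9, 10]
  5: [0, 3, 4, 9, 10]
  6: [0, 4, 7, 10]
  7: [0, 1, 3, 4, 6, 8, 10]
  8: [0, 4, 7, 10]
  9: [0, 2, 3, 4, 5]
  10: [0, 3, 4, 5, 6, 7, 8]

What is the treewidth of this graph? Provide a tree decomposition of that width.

Each bag holds 5 vertices, so the decomposition has width 4, which upper-bounds the treewidth. For the lower bound, the 5 vertices {0, 4, 7, 8, 10} are pairwise adjacent, and any tree decomposition puts a clique entirely inside one bag — forcing width ≥ 4. Combining the bounds, tw(G) = 4.

Treewidth 4.
One such decomposition:
Bags: B1 = {0, 3, 4, 7, 10}  B2 = {0, 3, 4, 5, 10}  B3 = {0, 4, 6, 7, 10}  B4 = {0, 1, 3, 4, 7}  B5 = {0, 3, 4, 5, 9}  B6 = {0, 4, 7, 8, 10}  B7 = {0, 2, 3, 4, 9}
Tree: B1–B2, B1–B3, B1–B4, B2–B5, B3–B6, B5–B7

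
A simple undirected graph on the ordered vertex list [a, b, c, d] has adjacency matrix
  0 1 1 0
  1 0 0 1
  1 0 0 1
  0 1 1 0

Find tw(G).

A width-2 tree decomposition is:
Bags: B1 = {a, b, c}  B2 = {b, c, d}
Tree: B1–B2
Every bag has size at most 3, so the width is 3 − 1 = 2 and tw(G) ≤ 2. The edges c–a–b–d–c form a cycle, so G is not a tree and its treewidth is at least 2. Therefore the treewidth is 2.

2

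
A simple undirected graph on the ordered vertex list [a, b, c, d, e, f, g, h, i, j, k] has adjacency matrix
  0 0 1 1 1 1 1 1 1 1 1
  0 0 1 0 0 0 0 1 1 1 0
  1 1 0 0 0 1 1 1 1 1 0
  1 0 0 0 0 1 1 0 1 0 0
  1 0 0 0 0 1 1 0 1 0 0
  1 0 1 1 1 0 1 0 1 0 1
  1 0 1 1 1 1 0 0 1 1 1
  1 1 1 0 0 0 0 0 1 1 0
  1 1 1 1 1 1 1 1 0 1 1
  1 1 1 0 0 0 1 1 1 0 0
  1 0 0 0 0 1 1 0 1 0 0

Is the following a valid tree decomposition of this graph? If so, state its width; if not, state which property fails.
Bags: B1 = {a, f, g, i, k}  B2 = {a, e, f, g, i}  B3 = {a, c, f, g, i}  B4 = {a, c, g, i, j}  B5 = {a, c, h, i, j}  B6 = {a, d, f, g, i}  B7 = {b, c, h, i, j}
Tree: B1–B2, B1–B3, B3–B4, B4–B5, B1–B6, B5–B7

Vertex coverage: the bags together contain {a, b, c, d, e, f, g, h, i, j, k}, the full vertex set. Edge coverage: each edge of G has both endpoints in at least one bag. Running intersection: for every vertex, the bags containing it form a connected subtree. All three properties hold, so this is a valid tree decomposition of width max|bag| − 1 = 4, and hence tw(G) ≤ 4.

Yes; width 4.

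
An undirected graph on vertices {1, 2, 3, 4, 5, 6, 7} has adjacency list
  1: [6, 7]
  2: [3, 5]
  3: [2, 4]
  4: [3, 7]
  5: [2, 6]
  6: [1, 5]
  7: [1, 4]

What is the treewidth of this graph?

2

A width-2 tree decomposition is:
Bags: B1 = {1, 4, 7}  B2 = {1, 3, 4}  B3 = {1, 2, 3}  B4 = {1, 2, 5}  B5 = {1, 5, 6}
Tree: B1–B2, B2–B3, B3–B4, B4–B5
Each bag holds 3 vertices, so the decomposition has width 2, which upper-bounds the treewidth. For the lower bound, G contains the cycle 1–7–4–3–2–5–6–1, so G is not a forest; only forests have treewidth ≤ 1, hence tw(G) ≥ 2. Hence tw(G) = 2 exactly.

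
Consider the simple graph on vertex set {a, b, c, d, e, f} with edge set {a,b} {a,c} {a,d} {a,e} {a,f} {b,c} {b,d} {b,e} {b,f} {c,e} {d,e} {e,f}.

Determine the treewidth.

A width-3 tree decomposition is:
Bags: B1 = {a, b, d, e}  B2 = {a, b, c, e}  B3 = {a, b, e, f}
Tree: B1–B2, B2–B3
Every bag has size at most 4, so the width is 4 − 1 = 3 and tw(G) ≤ 3. Conversely, {a, b, d, e} is a clique of size 4, and the vertices of any clique must share a bag in every tree decomposition; so some bag has ≥ 4 vertices and tw(G) ≥ 3. Therefore the treewidth is 3.

3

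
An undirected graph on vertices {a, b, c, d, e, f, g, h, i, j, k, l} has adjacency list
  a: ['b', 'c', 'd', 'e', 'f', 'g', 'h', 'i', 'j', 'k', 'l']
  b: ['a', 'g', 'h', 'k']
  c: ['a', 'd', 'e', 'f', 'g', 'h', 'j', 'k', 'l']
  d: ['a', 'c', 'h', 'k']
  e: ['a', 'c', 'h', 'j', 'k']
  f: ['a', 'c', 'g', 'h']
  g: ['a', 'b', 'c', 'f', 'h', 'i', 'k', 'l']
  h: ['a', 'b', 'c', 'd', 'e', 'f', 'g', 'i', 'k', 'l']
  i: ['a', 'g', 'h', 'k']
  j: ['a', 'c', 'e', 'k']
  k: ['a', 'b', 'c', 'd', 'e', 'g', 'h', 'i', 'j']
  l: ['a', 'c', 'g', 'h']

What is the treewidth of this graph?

4

A width-4 tree decomposition is:
Bags: B1 = {a, c, g, h, k}  B2 = {a, g, h, i, k}  B3 = {a, b, g, h, k}  B4 = {a, c, e, h, k}  B5 = {a, c, e, j, k}  B6 = {a, c, d, h, k}  B7 = {a, c, g, h, l}  B8 = {a, c, f, g, h}
Tree: B1–B2, B1–B3, B1–B4, B4–B5, B4–B6, B1–B7, B1–B8
The largest bag has 5 vertices, giving width 4; this decomposition certifies tw(G) ≤ 4. On the other hand G contains the 5-clique {a, c, e, j, k}. A clique must lie in a single bag of any decomposition, so no decomposition can have width below 4. Therefore the treewidth is 4.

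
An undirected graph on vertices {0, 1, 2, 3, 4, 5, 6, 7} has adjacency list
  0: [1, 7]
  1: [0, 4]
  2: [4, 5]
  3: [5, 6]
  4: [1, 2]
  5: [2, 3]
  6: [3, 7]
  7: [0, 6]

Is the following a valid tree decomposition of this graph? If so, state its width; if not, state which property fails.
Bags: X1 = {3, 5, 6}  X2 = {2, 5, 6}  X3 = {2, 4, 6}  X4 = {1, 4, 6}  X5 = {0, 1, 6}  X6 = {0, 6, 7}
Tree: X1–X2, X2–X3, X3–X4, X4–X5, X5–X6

Yes; width 2.

Vertex coverage: the bags together contain {0, 1, 2, 3, 4, 5, 6, 7}, the full vertex set. Edge coverage: each edge of G has both endpoints in at least one bag. Running intersection: for every vertex, the bags containing it form a connected subtree. All three properties hold, so this is a valid tree decomposition of width max|bag| − 1 = 2, and hence tw(G) ≤ 2.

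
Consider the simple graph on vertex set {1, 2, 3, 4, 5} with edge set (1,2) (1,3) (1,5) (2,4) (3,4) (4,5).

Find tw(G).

A width-2 tree decomposition is:
Bags: B1 = {1, 2, 4}  B2 = {1, 4, 5}  B3 = {1, 3, 4}
Tree: B1–B2, B2–B3
Each bag holds 3 vertices, so the decomposition has width 2, which upper-bounds the treewidth. Since 1–2–4–5–1 is a cycle in G, G is not acyclic. Forests are exactly the graphs of treewidth ≤ 1, so tw(G) ≥ 2. Therefore the treewidth is 2.

2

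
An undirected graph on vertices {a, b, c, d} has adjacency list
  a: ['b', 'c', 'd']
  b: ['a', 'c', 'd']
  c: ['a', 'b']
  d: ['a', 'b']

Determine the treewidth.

2

A width-2 tree decomposition is:
Bags: B1 = {a, b, d}  B2 = {a, b, c}
Tree: B1–B2
Each bag holds 3 vertices, so the decomposition has width 2, which upper-bounds the treewidth. For the lower bound, the 3 vertices {a, b, d} are pairwise adjacent, and any tree decomposition puts a clique entirely inside one bag — forcing width ≥ 2. Hence tw(G) = 2 exactly.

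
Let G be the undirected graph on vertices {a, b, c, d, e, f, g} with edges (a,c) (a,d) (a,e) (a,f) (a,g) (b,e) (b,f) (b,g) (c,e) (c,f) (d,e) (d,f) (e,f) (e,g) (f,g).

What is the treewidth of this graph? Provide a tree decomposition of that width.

Treewidth 3.
One optimal decomposition is:
Bags: B1 = {a, c, e, f}  B2 = {a, e, f, g}  B3 = {a, d, e, f}  B4 = {b, e, f, g}
Tree: B1–B2, B1–B3, B2–B4

The largest bag has 4 vertices, giving width 3; this decomposition certifies tw(G) ≤ 3. On the other hand G contains the 4-clique {a, d, e, f}. A clique must lie in a single bag of any decomposition, so no decomposition can have width below 3. Combining the bounds, tw(G) = 3.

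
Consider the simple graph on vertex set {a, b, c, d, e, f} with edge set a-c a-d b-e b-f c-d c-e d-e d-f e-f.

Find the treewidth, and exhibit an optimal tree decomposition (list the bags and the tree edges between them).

Each bag holds 3 vertices, so the decomposition has width 2, which upper-bounds the treewidth. For the lower bound, the 3 vertices {c, d, e} are pairwise adjacent, and any tree decomposition puts a clique entirely inside one bag — forcing width ≥ 2. Combining the bounds, tw(G) = 2.

Treewidth 2.
One such decomposition:
Bags: B1 = {a, c, d}  B2 = {c, d, e}  B3 = {d, e, f}  B4 = {b, e, f}
Tree: B1–B2, B2–B3, B3–B4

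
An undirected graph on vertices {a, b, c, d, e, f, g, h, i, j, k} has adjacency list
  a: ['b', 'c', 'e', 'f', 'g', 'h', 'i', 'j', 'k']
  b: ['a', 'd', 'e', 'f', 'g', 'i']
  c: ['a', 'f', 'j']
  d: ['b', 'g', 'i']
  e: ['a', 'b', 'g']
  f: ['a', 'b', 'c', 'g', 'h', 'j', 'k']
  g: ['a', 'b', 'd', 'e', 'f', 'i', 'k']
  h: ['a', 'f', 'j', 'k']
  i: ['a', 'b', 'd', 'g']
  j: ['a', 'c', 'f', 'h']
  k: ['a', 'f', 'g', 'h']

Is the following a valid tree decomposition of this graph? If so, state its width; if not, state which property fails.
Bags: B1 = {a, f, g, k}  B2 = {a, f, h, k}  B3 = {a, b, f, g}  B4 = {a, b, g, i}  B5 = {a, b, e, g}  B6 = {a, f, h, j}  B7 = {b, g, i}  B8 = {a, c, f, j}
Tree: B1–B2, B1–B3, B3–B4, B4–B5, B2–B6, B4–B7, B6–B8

No — vertex d appears in no bag.

A tree decomposition must satisfy three properties: every vertex lies in some bag; for every edge, both endpoints lie together in some bag; and for every vertex, the bags containing it form a connected subtree. Here vertex d appears in no bag, so the decomposition is invalid.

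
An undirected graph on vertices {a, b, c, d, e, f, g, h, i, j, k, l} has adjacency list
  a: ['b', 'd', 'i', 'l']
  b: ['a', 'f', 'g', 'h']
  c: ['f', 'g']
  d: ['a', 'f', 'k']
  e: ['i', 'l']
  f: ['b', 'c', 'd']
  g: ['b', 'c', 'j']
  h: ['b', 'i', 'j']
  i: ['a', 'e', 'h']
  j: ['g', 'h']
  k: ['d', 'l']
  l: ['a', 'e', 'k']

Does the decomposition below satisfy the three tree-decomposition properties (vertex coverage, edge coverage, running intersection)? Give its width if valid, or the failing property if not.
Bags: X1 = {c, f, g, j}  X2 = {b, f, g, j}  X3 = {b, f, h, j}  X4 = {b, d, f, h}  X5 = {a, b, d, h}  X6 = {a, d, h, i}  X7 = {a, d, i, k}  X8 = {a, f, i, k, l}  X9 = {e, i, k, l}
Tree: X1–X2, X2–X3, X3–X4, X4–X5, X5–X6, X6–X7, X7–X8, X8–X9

No — bags containing vertex f are not connected in the tree.

A tree decomposition must satisfy three properties: every vertex lies in some bag; for every edge, both endpoints lie together in some bag; and for every vertex, the bags containing it form a connected subtree. Here bags containing vertex f are not connected in the tree, so the decomposition is invalid.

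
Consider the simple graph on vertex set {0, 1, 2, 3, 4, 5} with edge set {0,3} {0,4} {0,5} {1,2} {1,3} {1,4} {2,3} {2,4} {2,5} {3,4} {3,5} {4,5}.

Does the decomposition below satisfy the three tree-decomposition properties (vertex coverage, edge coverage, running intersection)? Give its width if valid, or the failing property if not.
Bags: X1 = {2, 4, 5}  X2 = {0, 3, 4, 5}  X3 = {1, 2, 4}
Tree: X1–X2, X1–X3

A tree decomposition must satisfy three properties: every vertex lies in some bag; for every edge, both endpoints lie together in some bag; and for every vertex, the bags containing it form a connected subtree. Here edge (3,2) lies in no bag, so the decomposition is invalid.

No — edge (3,2) lies in no bag.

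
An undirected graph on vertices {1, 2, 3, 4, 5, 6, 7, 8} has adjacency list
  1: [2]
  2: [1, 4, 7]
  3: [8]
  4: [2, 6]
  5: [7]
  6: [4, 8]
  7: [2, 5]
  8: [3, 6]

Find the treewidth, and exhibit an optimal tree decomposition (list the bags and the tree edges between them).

Each bag holds 2 vertices, so the decomposition has width 1, which upper-bounds the treewidth. Since G has at least one edge (e.g. 4–2), it is not an edgeless graph, so tw(G) ≥ 1. Hence tw(G) = 1 exactly.

Treewidth 1.
One such decomposition:
Bags: B1 = {2, 4}  B2 = {2, 7}  B3 = {1, 2}  B4 = {4, 6}  B5 = {6, 8}  B6 = {5, 7}  B7 = {3, 8}
Tree: B1–B2, B2–B3, B1–B4, B4–B5, B2–B6, B5–B7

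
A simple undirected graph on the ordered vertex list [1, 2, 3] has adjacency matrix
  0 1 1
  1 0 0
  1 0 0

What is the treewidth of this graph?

A width-1 tree decomposition is:
Bags: B1 = {1, 3}  B2 = {1, 2}
Tree: B1–B2
The largest bag has 2 vertices, giving width 1; this decomposition certifies tw(G) ≤ 1. Any graph with an edge has treewidth ≥ 1, and G has the edge 1–3. The upper and lower bounds meet at 1, so that is the treewidth.

1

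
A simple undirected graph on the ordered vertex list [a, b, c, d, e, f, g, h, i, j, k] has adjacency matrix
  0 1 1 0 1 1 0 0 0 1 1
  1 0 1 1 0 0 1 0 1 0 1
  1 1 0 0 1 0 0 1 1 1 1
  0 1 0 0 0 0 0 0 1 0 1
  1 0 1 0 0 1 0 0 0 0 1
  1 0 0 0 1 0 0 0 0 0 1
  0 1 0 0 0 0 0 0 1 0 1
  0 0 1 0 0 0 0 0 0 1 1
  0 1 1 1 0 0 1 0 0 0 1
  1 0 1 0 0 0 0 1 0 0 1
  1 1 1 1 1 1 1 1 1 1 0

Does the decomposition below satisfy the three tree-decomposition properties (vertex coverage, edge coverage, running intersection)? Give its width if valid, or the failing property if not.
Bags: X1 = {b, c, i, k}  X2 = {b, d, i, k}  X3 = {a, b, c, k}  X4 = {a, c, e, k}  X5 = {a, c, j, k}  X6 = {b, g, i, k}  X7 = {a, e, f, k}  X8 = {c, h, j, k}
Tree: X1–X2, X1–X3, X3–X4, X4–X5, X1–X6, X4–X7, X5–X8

Checking the three conditions: (i) the bags cover all of {a, b, c, d, e, f, g, h, i, j, k}; (ii) for each edge, some bag contains both endpoints; (iii) the bags containing any fixed vertex form a subtree. All hold, so the decomposition is valid with width 4 − 1 = 3.

Yes; width 3.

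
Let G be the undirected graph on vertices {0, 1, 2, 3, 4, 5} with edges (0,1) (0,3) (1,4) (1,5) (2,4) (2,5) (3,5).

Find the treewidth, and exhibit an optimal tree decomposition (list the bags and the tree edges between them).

Treewidth 2.
Bags: B1 = {1, 2, 4}  B2 = {1, 2, 5}  B3 = {0, 1, 5}  B4 = {0, 3, 5}
Tree: B1–B2, B2–B3, B3–B4

Every bag has size at most 3, so the width is 3 − 1 = 2 and tw(G) ≤ 2. For the lower bound, G contains the cycle 4–2–5–1–4, so G is not a forest; only forests have treewidth ≤ 1, hence tw(G) ≥ 2. Combining the bounds, tw(G) = 2.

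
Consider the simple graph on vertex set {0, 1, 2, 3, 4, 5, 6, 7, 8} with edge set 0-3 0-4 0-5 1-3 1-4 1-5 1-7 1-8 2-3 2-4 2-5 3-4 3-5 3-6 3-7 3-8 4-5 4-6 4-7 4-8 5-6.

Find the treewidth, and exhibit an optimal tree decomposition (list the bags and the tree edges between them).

The largest bag has 4 vertices, giving width 3; this decomposition certifies tw(G) ≤ 3. For the lower bound, the 4 vertices {1, 3, 4, 8} are pairwise adjacent, and any tree decomposition puts a clique entirely inside one bag — forcing width ≥ 3. Combining the bounds, tw(G) = 3.

Treewidth 3.
One optimal decomposition is:
Bags: B1 = {1, 3, 4, 8}  B2 = {1, 3, 4, 5}  B3 = {0, 3, 4, 5}  B4 = {3, 4, 5, 6}  B5 = {2, 3, 4, 5}  B6 = {1, 3, 4, 7}
Tree: B1–B2, B2–B3, B3–B4, B2–B5, B1–B6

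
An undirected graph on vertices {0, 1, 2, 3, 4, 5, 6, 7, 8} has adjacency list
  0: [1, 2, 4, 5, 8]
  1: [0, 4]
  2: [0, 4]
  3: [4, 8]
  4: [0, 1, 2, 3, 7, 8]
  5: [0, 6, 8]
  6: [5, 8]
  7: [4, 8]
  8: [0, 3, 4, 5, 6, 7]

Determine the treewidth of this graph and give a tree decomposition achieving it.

Treewidth 2.
One such decomposition:
Bags: B1 = {0, 4, 8}  B2 = {4, 7, 8}  B3 = {3, 4, 8}  B4 = {0, 2, 4}  B5 = {0, 5, 8}  B6 = {0, 1, 4}  B7 = {5, 6, 8}
Tree: B1–B2, B2–B3, B1–B4, B1–B5, B1–B6, B5–B7

Every bag has size at most 3, so the width is 3 − 1 = 2 and tw(G) ≤ 2. Conversely, {0, 4, 8} is a clique of size 3, and the vertices of any clique must share a bag in every tree decomposition; so some bag has ≥ 3 vertices and tw(G) ≥ 2. Combining the bounds, tw(G) = 2.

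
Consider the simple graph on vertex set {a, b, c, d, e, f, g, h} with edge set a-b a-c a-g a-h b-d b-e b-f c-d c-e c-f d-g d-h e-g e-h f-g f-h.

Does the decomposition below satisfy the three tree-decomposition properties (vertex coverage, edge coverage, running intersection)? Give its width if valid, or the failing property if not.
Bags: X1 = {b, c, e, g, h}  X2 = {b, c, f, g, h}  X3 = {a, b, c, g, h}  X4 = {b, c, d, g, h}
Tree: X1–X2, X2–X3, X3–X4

Yes; width 4.

Every vertex of G appears in some bag (union = {a, b, c, d, e, f, g, h}); every edge is covered by a bag; and for each vertex v the set of bags containing v is connected in the bag tree. The decomposition is therefore valid. The largest bag has 5 vertices, so the width is 4.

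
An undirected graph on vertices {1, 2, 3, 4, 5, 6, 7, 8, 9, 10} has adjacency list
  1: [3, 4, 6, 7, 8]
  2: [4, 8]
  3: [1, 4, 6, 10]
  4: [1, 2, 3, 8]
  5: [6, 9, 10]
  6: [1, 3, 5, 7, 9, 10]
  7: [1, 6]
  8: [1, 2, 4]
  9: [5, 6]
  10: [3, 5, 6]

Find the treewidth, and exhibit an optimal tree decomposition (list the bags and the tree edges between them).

The largest bag has 3 vertices, giving width 2; this decomposition certifies tw(G) ≤ 2. For the lower bound, the 3 vertices {1, 4, 8} are pairwise adjacent, and any tree decomposition puts a clique entirely inside one bag — forcing width ≥ 2. Combining the bounds, tw(G) = 2.

Treewidth 2.
One optimal decomposition is:
Bags: B1 = {1, 3, 6}  B2 = {3, 6, 10}  B3 = {1, 3, 4}  B4 = {1, 6, 7}  B5 = {5, 6, 10}  B6 = {1, 4, 8}  B7 = {5, 6, 9}  B8 = {2, 4, 8}
Tree: B1–B2, B1–B3, B1–B4, B2–B5, B3–B6, B5–B7, B6–B8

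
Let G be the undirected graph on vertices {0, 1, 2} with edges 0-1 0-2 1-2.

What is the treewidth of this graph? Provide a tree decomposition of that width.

Treewidth 2.
One optimal decomposition is:
Bags: B1 = {0, 1, 2}
Tree: (single bag)

With just one bag of size 3, the width is 3 − 1 = 2, so tw(G) ≤ 2. On the other hand G contains the 3-clique {0, 1, 2}. A clique must lie in a single bag of any decomposition, so no decomposition can have width below 2. Therefore the treewidth is 2.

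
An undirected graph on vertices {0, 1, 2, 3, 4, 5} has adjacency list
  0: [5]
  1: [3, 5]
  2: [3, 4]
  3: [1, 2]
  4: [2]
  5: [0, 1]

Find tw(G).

1

A width-1 tree decomposition is:
Bags: B1 = {2, 4}  B2 = {2, 3}  B3 = {1, 3}  B4 = {1, 5}  B5 = {0, 5}
Tree: B1–B2, B2–B3, B3–B4, B4–B5
The largest bag has 2 vertices, giving width 1; this decomposition certifies tw(G) ≤ 1. G has an edge, so its treewidth is at least 1. Combining the bounds, tw(G) = 1.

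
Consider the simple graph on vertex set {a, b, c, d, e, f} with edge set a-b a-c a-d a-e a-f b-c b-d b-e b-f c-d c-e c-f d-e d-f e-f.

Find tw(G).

5

A width-5 tree decomposition is:
Bags: B1 = {a, b, c, d, e, f}
Tree: (single bag)
With just one bag of size 6, the width is 6 − 1 = 5, so tw(G) ≤ 5. On the other hand G contains the 6-clique {a, b, c, d, e, f}. A clique must lie in a single bag of any decomposition, so no decomposition can have width below 5. Therefore the treewidth is 5.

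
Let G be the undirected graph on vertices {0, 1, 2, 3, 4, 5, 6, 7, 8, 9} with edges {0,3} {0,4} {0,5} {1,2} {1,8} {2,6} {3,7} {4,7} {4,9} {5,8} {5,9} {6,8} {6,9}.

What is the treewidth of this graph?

2

A width-2 tree decomposition is:
Bags: B1 = {1, 2, 6}  B2 = {1, 6, 8}  B3 = {6, 8, 9}  B4 = {5, 8, 9}  B5 = {4, 5, 9}  B6 = {0, 4, 5}  B7 = {0, 4, 7}  B8 = {0, 3, 7}
Tree: B1–B2, B2–B3, B3–B4, B4–B5, B5–B6, B6–B7, B7–B8
The largest bag has 3 vertices, giving width 2; this decomposition certifies tw(G) ≤ 2. Since 2–1–8–6–2 is a cycle in G, G is not acyclic. Forests are exactly the graphs of treewidth ≤ 1, so tw(G) ≥ 2. The upper and lower bounds meet at 2, so that is the treewidth.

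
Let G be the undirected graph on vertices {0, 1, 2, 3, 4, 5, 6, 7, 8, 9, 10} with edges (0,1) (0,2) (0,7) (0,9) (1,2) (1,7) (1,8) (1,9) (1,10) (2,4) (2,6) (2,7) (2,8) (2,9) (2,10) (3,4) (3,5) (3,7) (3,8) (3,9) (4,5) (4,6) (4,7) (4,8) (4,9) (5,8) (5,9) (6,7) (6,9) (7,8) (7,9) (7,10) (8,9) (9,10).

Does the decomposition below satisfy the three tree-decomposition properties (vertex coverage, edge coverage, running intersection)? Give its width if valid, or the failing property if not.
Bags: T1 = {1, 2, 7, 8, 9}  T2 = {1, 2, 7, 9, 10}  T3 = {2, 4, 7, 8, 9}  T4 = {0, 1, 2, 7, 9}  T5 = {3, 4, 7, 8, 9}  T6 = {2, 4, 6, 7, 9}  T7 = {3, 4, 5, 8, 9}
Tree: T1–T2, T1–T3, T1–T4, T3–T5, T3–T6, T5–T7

Yes; width 4.

Checking the three conditions: (i) the bags cover all of {0, 1, 2, 3, 4, 5, 6, 7, 8, 9, 10}; (ii) for each edge, some bag contains both endpoints; (iii) the bags containing any fixed vertex form a subtree. All hold, so the decomposition is valid with width 5 − 1 = 4.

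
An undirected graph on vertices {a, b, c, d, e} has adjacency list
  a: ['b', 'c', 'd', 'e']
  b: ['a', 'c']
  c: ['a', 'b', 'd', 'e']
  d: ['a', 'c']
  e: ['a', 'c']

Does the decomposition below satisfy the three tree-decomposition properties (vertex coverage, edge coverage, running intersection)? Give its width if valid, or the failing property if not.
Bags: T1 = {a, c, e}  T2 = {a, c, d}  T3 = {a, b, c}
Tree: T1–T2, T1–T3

Yes; width 2.

Every vertex of G appears in some bag (union = {a, b, c, d, e}); every edge is covered by a bag; and for each vertex v the set of bags containing v is connected in the bag tree. The decomposition is therefore valid. The largest bag has 3 vertices, so the width is 2.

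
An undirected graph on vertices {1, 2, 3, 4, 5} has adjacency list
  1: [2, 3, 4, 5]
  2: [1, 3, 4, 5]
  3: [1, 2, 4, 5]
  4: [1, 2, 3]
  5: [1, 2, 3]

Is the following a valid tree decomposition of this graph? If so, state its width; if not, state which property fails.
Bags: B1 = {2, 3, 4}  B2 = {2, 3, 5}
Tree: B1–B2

A tree decomposition must satisfy three properties: every vertex lies in some bag; for every edge, both endpoints lie together in some bag; and for every vertex, the bags containing it form a connected subtree. Here vertex 1 appears in no bag, so the decomposition is invalid.

No — vertex 1 appears in no bag.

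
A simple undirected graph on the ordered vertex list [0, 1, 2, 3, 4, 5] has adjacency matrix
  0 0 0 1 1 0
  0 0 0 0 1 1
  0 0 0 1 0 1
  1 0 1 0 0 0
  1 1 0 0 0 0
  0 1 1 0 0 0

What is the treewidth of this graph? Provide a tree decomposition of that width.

The largest bag has 3 vertices, giving width 2; this decomposition certifies tw(G) ≤ 2. Since 1–4–0–3–2–5–1 is a cycle in G, G is not acyclic. Forests are exactly the graphs of treewidth ≤ 1, so tw(G) ≥ 2. The upper and lower bounds meet at 2, so that is the treewidth.

Treewidth 2.
Bags: B1 = {0, 1, 4}  B2 = {0, 1, 3}  B3 = {1, 2, 3}  B4 = {1, 2, 5}
Tree: B1–B2, B2–B3, B3–B4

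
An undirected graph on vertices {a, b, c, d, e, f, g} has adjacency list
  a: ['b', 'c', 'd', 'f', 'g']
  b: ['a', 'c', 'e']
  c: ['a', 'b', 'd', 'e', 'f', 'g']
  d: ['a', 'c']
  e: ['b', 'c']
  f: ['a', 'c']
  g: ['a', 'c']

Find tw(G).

A width-2 tree decomposition is:
Bags: B1 = {a, c, d}  B2 = {a, c, f}  B3 = {a, c, g}  B4 = {a, b, c}  B5 = {b, c, e}
Tree: B1–B2, B1–B3, B1–B4, B4–B5
Each bag holds 3 vertices, so the decomposition has width 2, which upper-bounds the treewidth. For the lower bound, the 3 vertices {b, c, e} are pairwise adjacent, and any tree decomposition puts a clique entirely inside one bag — forcing width ≥ 2. Combining the bounds, tw(G) = 2.

2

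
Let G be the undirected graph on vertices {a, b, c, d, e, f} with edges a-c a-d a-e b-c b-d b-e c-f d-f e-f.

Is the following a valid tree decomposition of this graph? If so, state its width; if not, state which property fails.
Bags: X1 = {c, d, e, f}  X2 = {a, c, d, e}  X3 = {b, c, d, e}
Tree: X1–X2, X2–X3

Yes; width 3.

Vertex coverage: the bags together contain {a, b, c, d, e, f}, the full vertex set. Edge coverage: each edge of G has both endpoints in at least one bag. Running intersection: for every vertex, the bags containing it form a connected subtree. All three properties hold, so this is a valid tree decomposition of width max|bag| − 1 = 3, and hence tw(G) ≤ 3.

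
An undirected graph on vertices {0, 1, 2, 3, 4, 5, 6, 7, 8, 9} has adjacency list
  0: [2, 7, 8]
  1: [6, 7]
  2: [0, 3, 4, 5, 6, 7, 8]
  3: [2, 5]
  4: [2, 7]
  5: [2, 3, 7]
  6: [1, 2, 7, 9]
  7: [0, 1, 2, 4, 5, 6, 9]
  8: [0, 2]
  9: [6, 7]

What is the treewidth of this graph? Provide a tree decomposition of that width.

Treewidth 2.
One optimal decomposition is:
Bags: B1 = {2, 5, 7}  B2 = {2, 6, 7}  B3 = {0, 2, 7}  B4 = {1, 6, 7}  B5 = {2, 3, 5}  B6 = {2, 4, 7}  B7 = {6, 7, 9}  B8 = {0, 2, 8}
Tree: B1–B2, B1–B3, B2–B4, B1–B5, B2–B6, B2–B7, B3–B8

Every bag has size at most 3, so the width is 3 − 1 = 2 and tw(G) ≤ 2. For the lower bound, the 3 vertices {1, 6, 7} are pairwise adjacent, and any tree decomposition puts a clique entirely inside one bag — forcing width ≥ 2. The upper and lower bounds meet at 2, so that is the treewidth.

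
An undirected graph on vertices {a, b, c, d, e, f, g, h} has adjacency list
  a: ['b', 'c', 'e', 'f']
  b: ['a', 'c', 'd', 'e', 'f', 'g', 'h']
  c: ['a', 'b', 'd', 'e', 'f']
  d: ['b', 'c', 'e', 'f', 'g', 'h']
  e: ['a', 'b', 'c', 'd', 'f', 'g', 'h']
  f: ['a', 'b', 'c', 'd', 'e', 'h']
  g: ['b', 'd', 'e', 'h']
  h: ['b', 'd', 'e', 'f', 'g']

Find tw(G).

4

A width-4 tree decomposition is:
Bags: B1 = {b, d, e, g, h}  B2 = {b, d, e, f, h}  B3 = {b, c, d, e, f}  B4 = {a, b, c, e, f}
Tree: B1–B2, B2–B3, B3–B4
Each bag holds 5 vertices, so the decomposition has width 4, which upper-bounds the treewidth. Conversely, {b, d, e, g, h} is a clique of size 5, and the vertices of any clique must share a bag in every tree decomposition; so some bag has ≥ 5 vertices and tw(G) ≥ 4. The upper and lower bounds meet at 4, so that is the treewidth.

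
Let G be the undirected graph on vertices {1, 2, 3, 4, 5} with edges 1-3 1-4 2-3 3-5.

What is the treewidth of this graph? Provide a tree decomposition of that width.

Every bag has size at most 2, so the width is 2 − 1 = 1 and tw(G) ≤ 1. Since G has at least one edge (e.g. 5–3), it is not an edgeless graph, so tw(G) ≥ 1. Combining the bounds, tw(G) = 1.

Treewidth 1.
One optimal decomposition is:
Bags: B1 = {3, 5}  B2 = {2, 3}  B3 = {1, 3}  B4 = {1, 4}
Tree: B1–B2, B1–B3, B3–B4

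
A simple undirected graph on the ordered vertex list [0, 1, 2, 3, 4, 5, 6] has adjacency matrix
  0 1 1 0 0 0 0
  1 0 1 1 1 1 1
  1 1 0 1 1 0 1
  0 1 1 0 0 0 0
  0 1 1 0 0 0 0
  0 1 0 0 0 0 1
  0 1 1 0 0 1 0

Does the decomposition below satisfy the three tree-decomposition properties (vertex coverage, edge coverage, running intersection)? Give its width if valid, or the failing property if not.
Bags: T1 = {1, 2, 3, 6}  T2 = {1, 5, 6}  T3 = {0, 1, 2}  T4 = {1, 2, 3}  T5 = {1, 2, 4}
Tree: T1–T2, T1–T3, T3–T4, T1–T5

No — bags containing vertex 3 are not connected in the tree.

A tree decomposition must satisfy three properties: every vertex lies in some bag; for every edge, both endpoints lie together in some bag; and for every vertex, the bags containing it form a connected subtree. Here bags containing vertex 3 are not connected in the tree, so the decomposition is invalid.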